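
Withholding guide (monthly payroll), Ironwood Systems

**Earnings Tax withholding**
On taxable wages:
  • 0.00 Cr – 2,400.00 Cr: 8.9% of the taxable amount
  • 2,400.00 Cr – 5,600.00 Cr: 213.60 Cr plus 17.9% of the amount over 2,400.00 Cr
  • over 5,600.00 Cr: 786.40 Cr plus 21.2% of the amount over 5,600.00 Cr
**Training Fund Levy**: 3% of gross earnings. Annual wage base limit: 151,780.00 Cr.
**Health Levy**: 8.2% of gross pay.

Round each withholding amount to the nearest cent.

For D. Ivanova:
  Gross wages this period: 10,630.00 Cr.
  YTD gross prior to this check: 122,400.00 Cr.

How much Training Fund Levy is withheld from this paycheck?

318.90 Cr

Training Fund Levy: 3% × 10,630.00 Cr = 318.90 Cr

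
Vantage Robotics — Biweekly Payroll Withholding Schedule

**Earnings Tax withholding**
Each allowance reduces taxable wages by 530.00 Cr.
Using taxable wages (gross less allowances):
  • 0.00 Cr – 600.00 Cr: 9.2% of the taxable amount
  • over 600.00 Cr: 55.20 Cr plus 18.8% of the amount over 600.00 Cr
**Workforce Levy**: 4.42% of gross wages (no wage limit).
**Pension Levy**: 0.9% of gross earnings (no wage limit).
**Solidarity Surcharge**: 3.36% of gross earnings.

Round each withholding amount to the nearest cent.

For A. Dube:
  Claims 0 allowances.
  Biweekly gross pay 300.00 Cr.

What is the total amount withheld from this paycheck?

Earnings Tax: taxable = 300.00 Cr
  9.2% × 300.00 Cr = 27.60 Cr
Workforce Levy: 4.42% × 300.00 Cr = 13.26 Cr
Pension Levy: 0.9% × 300.00 Cr = 2.70 Cr
Solidarity Surcharge: 3.36% × 300.00 Cr = 10.08 Cr
Total: 27.60 Cr + 13.26 Cr + 2.70 Cr + 10.08 Cr = 53.64 Cr

53.64 Cr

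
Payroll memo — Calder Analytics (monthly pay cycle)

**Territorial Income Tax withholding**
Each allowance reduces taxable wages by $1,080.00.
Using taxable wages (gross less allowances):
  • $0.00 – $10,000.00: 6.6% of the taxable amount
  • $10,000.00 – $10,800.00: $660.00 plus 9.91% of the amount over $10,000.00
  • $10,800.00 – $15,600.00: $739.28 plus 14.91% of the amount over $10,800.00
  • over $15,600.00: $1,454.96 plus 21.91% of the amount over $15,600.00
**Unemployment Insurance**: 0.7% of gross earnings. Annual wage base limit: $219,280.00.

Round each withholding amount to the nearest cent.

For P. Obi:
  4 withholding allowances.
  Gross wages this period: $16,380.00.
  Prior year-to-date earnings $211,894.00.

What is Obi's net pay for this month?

Territorial Income Tax: taxable = $16,380.00 − 4×$1,080.00 = $12,060.00
  $739.28 + 14.91% × ($12,060.00 − $10,800.00) = $739.28 + 14.91% × $1,260.00 = $927.15
Unemployment Insurance: cap $219,280.00 − YTD $211,894.00 = $7,386.00 subject; 0.7% × $7,386.00 = $51.70
Total withheld: $927.15 + $51.70 = $978.85
Net pay: $16,380.00 − $978.85 = $15,401.15

$15,401.15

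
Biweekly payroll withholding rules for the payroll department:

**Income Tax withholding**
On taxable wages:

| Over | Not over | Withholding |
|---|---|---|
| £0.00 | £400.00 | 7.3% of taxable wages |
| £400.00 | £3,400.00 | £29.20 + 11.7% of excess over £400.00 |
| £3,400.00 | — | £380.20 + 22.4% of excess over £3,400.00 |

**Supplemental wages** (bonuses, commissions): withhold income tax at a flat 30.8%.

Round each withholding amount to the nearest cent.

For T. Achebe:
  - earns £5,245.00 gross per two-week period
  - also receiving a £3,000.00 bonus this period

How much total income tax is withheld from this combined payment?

£1,717.48

Income Tax: taxable = £5,245.00
  £380.20 + 22.4% × (£5,245.00 − £3,400.00) = £380.20 + 22.4% × £1,845.00 = £793.48
Supplemental (30.8% flat on bonus): 30.8% × £3,000.00 = £924.00
Total income tax: £793.48 + £924.00 = £1,717.48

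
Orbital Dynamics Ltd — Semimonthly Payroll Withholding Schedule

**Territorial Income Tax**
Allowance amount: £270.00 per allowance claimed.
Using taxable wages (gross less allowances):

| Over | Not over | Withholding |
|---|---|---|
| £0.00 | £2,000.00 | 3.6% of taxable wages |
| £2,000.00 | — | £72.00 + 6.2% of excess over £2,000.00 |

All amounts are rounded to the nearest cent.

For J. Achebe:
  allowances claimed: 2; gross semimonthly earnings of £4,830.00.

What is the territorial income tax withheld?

£213.98

Territorial Income Tax: taxable = £4,830.00 − 2×£270.00 = £4,290.00
  £72.00 + 6.2% × (£4,290.00 − £2,000.00) = £72.00 + 6.2% × £2,290.00 = £213.98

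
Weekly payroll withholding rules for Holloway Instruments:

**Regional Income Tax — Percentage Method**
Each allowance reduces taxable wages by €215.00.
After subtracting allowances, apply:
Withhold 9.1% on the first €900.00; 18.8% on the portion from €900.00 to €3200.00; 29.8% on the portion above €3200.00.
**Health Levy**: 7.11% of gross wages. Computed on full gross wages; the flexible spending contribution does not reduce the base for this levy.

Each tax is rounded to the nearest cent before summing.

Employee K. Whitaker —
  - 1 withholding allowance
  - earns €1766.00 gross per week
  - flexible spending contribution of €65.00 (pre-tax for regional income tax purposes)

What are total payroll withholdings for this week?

Regional Income Tax: taxable = €1766.00 − €65.00 − 1×€215.00 = €1486.00
  €81.90 + 18.8% × (€1486.00 − €900.00) = €81.90 + 18.8% × €586.00 = €192.07
Health Levy: 7.11% × €1766.00 = €125.56
Total: €192.07 + €125.56 = €317.63

€317.63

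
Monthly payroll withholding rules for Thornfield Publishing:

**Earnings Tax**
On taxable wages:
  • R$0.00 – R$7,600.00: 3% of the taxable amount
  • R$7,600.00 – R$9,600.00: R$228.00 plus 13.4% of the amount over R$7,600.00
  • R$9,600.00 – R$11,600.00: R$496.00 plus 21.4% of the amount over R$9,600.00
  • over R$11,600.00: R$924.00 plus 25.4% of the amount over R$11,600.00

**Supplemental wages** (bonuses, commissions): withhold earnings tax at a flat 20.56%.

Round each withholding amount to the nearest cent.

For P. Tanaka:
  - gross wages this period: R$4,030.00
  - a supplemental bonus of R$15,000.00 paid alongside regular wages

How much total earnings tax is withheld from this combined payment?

R$3,204.90

Earnings Tax: taxable = R$4,030.00
  3% × R$4,030.00 = R$120.90
Supplemental (20.56% flat on bonus): 20.56% × R$15,000.00 = R$3,084.00
Total earnings tax: R$120.90 + R$3,084.00 = R$3,204.90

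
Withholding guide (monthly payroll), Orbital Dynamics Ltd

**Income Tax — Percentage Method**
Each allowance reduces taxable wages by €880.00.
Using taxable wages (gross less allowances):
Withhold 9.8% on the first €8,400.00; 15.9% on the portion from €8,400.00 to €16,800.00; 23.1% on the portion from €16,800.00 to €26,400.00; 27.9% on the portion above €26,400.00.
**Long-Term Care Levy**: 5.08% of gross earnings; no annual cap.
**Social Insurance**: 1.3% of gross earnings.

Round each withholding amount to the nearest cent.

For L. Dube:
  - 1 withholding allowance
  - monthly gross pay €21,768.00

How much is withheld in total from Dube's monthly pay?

€4,491.92

Income Tax: taxable = €21,768.00 − 1×€880.00 = €20,888.00
  €2,158.80 + 23.1% × (€20,888.00 − €16,800.00) = €2,158.80 + 23.1% × €4,088.00 = €3,103.13
Long-Term Care Levy: 5.08% × €21,768.00 = €1,105.81
Social Insurance: 1.3% × €21,768.00 = €282.98
Total: €3,103.13 + €1,105.81 + €282.98 = €4,491.92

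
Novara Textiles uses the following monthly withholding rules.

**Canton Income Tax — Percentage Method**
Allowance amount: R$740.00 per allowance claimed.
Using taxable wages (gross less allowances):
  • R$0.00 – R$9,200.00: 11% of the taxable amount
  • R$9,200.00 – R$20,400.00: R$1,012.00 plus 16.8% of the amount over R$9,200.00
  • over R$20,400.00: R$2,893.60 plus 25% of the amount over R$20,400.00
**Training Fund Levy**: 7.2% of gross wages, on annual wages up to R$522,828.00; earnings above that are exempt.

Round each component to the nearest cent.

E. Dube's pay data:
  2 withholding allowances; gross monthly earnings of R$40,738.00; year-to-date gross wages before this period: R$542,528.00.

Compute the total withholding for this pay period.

Canton Income Tax: taxable = R$40,738.00 − 2×R$740.00 = R$39,258.00
  R$2,893.60 + 25% × (R$39,258.00 − R$20,400.00) = R$2,893.60 + 25% × R$18,858.00 = R$7,608.10
Training Fund Levy: YTD R$542,528.00 ≥ cap R$522,828.00 → R$0.00
Total: R$7,608.10 + R$0.00 = R$7,608.10

R$7,608.10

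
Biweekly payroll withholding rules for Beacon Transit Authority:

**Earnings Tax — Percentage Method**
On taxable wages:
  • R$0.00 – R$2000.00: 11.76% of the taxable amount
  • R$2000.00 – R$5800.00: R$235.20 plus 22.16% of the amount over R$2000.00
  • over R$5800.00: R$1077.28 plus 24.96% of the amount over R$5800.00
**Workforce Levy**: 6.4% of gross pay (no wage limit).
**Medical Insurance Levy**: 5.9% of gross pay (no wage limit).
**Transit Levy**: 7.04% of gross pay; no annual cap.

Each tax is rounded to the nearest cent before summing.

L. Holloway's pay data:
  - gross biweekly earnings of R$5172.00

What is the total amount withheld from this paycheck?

R$1938.39

Earnings Tax: taxable = R$5172.00
  R$235.20 + 22.16% × (R$5172.00 − R$2000.00) = R$235.20 + 22.16% × R$3172.00 = R$938.12
Workforce Levy: 6.4% × R$5172.00 = R$331.01
Medical Insurance Levy: 5.9% × R$5172.00 = R$305.15
Transit Levy: 7.04% × R$5172.00 = R$364.11
Total: R$938.12 + R$331.01 + R$305.15 + R$364.11 = R$1938.39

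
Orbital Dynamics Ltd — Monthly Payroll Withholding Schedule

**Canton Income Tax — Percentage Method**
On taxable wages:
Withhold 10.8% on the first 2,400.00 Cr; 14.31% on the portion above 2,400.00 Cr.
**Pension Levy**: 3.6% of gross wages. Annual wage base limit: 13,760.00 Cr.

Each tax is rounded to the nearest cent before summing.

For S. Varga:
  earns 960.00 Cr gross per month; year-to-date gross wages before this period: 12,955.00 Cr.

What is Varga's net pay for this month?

Canton Income Tax: taxable = 960.00 Cr
  10.8% × 960.00 Cr = 103.68 Cr
Pension Levy: cap 13,760.00 Cr − YTD 12,955.00 Cr = 805.00 Cr subject; 3.6% × 805.00 Cr = 28.98 Cr
Total withheld: 103.68 Cr + 28.98 Cr = 132.66 Cr
Net pay: 960.00 Cr − 132.66 Cr = 827.34 Cr

827.34 Cr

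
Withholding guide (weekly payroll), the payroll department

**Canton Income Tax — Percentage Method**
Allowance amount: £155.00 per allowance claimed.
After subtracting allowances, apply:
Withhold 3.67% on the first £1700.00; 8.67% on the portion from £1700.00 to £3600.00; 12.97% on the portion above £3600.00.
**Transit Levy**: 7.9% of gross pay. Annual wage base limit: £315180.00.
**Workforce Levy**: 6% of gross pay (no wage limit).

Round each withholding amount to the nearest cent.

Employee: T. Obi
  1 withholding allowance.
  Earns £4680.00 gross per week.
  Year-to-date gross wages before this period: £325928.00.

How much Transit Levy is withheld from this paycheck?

Transit Levy: YTD £325928.00 ≥ cap £315180.00 → £0.00

£0.00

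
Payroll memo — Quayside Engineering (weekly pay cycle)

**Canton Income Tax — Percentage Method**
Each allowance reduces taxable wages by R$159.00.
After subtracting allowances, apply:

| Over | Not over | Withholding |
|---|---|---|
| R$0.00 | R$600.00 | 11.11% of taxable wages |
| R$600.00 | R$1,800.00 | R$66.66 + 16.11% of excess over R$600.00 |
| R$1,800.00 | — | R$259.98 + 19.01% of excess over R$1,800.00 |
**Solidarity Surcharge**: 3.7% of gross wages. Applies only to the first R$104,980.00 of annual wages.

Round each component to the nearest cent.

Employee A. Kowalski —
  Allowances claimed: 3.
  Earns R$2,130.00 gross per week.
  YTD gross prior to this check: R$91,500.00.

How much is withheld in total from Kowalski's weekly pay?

Canton Income Tax: taxable = R$2,130.00 − 3×R$159.00 = R$1,653.00
  R$66.66 + 16.11% × (R$1,653.00 − R$600.00) = R$66.66 + 16.11% × R$1,053.00 = R$236.30
Solidarity Surcharge: 3.7% × R$2,130.00 = R$78.81
Total: R$236.30 + R$78.81 = R$315.11

R$315.11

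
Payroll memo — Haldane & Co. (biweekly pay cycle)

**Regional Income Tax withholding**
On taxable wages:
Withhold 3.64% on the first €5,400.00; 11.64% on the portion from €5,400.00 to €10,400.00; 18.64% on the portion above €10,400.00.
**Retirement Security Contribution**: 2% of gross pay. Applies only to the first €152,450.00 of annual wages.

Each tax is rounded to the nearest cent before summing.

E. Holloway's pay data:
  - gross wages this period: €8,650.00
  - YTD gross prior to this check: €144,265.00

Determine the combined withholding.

Regional Income Tax: taxable = €8,650.00
  €196.56 + 11.64% × (€8,650.00 − €5,400.00) = €196.56 + 11.64% × €3,250.00 = €574.86
Retirement Security Contribution: cap €152,450.00 − YTD €144,265.00 = €8,185.00 subject; 2% × €8,185.00 = €163.70
Total: €574.86 + €163.70 = €738.56

€738.56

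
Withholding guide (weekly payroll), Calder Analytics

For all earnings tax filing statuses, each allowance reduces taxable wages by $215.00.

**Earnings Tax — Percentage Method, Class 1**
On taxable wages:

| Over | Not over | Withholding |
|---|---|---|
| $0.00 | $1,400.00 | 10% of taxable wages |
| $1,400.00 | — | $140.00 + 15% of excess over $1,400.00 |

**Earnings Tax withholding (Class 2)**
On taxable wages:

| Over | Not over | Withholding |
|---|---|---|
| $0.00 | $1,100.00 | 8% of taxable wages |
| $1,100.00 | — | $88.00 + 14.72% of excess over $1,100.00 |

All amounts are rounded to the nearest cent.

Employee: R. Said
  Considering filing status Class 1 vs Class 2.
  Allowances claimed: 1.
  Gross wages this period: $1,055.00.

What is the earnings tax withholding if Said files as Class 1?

Earnings Tax (Class 1): taxable = $1,055.00 − 1×$215.00 = $840.00
  10% × $840.00 = $84.00

$84.00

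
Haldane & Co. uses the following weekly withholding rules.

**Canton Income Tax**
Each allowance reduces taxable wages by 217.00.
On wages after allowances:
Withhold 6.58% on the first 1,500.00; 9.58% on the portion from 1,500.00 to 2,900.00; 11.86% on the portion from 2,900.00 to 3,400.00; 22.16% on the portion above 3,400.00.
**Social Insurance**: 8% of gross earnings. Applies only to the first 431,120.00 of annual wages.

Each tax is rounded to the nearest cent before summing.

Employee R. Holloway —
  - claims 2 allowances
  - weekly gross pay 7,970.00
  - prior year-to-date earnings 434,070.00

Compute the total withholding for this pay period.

1,208.66

Canton Income Tax: taxable = 7,970.00 − 2×217.00 = 7,536.00
  292.12 + 22.16% × (7,536.00 − 3,400.00) = 292.12 + 22.16% × 4,136.00 = 1,208.66
Social Insurance: YTD 434,070.00 ≥ cap 431,120.00 → 0.00
Total: 1,208.66 + 0.00 = 1,208.66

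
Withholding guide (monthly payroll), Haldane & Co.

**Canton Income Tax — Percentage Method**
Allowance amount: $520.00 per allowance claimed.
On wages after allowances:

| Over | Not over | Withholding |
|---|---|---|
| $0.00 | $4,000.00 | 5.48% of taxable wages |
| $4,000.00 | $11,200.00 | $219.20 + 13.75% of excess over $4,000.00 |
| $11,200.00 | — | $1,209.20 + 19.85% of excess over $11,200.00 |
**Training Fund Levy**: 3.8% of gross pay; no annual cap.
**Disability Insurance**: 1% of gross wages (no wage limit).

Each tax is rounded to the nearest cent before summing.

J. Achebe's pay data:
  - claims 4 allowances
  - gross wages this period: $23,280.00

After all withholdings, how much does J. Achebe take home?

$18,968.36

Canton Income Tax: taxable = $23,280.00 − 4×$520.00 = $21,200.00
  $1,209.20 + 19.85% × ($21,200.00 − $11,200.00) = $1,209.20 + 19.85% × $10,000.00 = $3,194.20
Training Fund Levy: 3.8% × $23,280.00 = $884.64
Disability Insurance: 1% × $23,280.00 = $232.80
Total withheld: $3,194.20 + $884.64 + $232.80 = $4,311.64
Net pay: $23,280.00 − $4,311.64 = $18,968.36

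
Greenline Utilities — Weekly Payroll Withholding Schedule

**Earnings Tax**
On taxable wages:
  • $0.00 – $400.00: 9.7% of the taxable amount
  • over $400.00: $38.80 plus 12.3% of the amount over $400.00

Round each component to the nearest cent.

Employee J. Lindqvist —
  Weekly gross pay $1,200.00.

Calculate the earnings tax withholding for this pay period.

$137.20

Earnings Tax: taxable = $1,200.00
  $38.80 + 12.3% × ($1,200.00 − $400.00) = $38.80 + 12.3% × $800.00 = $137.20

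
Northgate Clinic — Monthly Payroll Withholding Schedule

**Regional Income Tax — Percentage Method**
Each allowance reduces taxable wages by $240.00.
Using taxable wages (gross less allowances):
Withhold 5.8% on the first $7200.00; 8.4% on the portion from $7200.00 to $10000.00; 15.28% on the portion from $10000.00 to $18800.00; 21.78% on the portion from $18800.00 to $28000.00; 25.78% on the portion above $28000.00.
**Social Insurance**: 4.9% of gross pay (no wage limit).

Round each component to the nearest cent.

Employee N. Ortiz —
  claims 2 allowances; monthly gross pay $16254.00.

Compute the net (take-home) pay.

Regional Income Tax: taxable = $16254.00 − 2×$240.00 = $15774.00
  $652.80 + 15.28% × ($15774.00 − $10000.00) = $652.80 + 15.28% × $5774.00 = $1535.07
Social Insurance: 4.9% × $16254.00 = $796.45
Total withheld: $1535.07 + $796.45 = $2331.52
Net pay: $16254.00 − $2331.52 = $13922.48

$13922.48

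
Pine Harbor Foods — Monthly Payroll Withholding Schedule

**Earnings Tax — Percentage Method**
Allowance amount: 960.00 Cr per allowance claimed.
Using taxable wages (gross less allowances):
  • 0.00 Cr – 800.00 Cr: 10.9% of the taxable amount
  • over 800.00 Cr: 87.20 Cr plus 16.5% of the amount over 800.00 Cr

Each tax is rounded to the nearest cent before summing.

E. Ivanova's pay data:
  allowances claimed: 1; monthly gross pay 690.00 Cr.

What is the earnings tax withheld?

Earnings Tax: taxable = 690.00 Cr − 1×960.00 Cr = -270.00 Cr
  Taxable ≤ 0 → 0.00 Cr

0.00 Cr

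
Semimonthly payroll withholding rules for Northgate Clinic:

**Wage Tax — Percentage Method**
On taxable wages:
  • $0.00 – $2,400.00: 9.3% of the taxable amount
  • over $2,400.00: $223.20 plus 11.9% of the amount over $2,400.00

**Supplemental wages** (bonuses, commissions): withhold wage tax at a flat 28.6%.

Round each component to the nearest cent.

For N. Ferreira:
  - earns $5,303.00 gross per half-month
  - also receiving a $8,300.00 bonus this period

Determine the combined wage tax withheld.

Wage Tax: taxable = $5,303.00
  $223.20 + 11.9% × ($5,303.00 − $2,400.00) = $223.20 + 11.9% × $2,903.00 = $568.66
Supplemental (28.6% flat on bonus): 28.6% × $8,300.00 = $2,373.80
Total wage tax: $568.66 + $2,373.80 = $2,942.46

$2,942.46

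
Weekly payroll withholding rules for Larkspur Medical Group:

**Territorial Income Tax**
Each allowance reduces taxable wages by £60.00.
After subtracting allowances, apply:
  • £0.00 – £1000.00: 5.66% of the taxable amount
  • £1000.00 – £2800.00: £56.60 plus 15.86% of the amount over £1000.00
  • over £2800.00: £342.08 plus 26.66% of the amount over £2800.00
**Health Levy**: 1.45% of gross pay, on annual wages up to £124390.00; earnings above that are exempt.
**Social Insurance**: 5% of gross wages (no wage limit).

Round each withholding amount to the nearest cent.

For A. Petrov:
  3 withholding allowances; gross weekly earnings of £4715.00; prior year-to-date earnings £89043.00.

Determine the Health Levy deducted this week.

£68.37

Health Levy: 1.45% × £4715.00 = £68.37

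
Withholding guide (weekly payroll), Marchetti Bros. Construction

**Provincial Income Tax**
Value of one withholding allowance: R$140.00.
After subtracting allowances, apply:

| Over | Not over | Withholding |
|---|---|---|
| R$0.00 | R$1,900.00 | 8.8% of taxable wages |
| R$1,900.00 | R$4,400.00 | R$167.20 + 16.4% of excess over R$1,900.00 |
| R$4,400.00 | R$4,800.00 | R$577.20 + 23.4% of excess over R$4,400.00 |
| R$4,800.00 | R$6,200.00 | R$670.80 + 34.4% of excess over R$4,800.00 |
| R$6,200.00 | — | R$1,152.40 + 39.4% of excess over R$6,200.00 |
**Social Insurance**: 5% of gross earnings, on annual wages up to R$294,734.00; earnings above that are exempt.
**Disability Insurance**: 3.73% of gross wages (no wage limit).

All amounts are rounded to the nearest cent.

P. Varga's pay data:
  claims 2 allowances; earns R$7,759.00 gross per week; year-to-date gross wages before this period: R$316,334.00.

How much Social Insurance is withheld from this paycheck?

R$0.00

Social Insurance: YTD R$316,334.00 ≥ cap R$294,734.00 → R$0.00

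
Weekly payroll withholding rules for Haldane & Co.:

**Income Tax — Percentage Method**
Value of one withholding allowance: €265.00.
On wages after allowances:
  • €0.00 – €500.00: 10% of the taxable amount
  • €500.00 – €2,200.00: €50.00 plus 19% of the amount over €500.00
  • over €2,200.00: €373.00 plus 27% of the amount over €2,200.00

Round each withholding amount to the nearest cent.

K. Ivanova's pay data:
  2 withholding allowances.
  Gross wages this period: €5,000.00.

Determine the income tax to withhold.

€985.90

Income Tax: taxable = €5,000.00 − 2×€265.00 = €4,470.00
  €373.00 + 27% × (€4,470.00 − €2,200.00) = €373.00 + 27% × €2,270.00 = €985.90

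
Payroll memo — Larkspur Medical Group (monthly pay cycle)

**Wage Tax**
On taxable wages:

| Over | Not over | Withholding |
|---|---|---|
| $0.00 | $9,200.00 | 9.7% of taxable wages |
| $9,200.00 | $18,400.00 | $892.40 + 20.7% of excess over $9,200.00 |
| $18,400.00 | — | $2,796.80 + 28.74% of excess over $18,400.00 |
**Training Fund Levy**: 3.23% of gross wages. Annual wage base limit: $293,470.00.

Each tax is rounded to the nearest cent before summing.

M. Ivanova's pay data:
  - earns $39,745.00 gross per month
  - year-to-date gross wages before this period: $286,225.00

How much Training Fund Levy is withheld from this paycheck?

$234.01

Training Fund Levy: cap $293,470.00 − YTD $286,225.00 = $7,245.00 subject; 3.23% × $7,245.00 = $234.01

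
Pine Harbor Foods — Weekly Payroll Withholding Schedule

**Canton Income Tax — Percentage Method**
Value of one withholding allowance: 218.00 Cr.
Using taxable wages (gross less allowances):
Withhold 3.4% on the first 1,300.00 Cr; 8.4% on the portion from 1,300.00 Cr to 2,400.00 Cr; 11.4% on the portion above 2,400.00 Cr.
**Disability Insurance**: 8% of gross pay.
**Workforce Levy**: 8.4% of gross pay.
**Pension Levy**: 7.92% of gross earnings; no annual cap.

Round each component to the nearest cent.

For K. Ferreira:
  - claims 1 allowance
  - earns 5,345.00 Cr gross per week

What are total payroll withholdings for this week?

Canton Income Tax: taxable = 5,345.00 Cr − 1×218.00 Cr = 5,127.00 Cr
  136.60 Cr + 11.4% × (5,127.00 Cr − 2,400.00 Cr) = 136.60 Cr + 11.4% × 2,727.00 Cr = 447.48 Cr
Disability Insurance: 8% × 5,345.00 Cr = 427.60 Cr
Workforce Levy: 8.4% × 5,345.00 Cr = 448.98 Cr
Pension Levy: 7.92% × 5,345.00 Cr = 423.32 Cr
Total: 447.48 Cr + 427.60 Cr + 448.98 Cr + 423.32 Cr = 1,747.38 Cr

1,747.38 Cr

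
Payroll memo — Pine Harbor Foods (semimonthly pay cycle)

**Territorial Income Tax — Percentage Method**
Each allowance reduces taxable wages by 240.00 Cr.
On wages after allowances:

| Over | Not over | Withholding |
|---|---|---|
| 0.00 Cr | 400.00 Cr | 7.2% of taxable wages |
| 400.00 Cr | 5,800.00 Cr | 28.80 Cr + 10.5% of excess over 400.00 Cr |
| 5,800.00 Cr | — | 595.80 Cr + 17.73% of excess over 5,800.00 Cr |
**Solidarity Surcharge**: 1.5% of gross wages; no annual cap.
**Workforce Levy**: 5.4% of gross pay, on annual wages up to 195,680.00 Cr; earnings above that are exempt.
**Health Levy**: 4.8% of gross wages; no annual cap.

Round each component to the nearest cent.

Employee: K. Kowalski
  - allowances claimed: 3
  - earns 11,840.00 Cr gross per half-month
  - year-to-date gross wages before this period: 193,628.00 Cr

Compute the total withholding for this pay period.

2,395.77 Cr

Territorial Income Tax: taxable = 11,840.00 Cr − 3×240.00 Cr = 11,120.00 Cr
  595.80 Cr + 17.73% × (11,120.00 Cr − 5,800.00 Cr) = 595.80 Cr + 17.73% × 5,320.00 Cr = 1,539.04 Cr
Solidarity Surcharge: 1.5% × 11,840.00 Cr = 177.60 Cr
Workforce Levy: cap 195,680.00 Cr − YTD 193,628.00 Cr = 2,052.00 Cr subject; 5.4% × 2,052.00 Cr = 110.81 Cr
Health Levy: 4.8% × 11,840.00 Cr = 568.32 Cr
Total: 1,539.04 Cr + 177.60 Cr + 110.81 Cr + 568.32 Cr = 2,395.77 Cr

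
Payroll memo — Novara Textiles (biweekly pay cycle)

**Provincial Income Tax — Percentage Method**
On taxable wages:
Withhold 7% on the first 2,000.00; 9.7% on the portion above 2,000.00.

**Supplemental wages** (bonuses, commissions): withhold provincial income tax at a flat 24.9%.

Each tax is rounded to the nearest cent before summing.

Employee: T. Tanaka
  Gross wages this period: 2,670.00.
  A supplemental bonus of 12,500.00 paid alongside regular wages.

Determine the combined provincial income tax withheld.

3,317.49

Provincial Income Tax: taxable = 2,670.00
  140.00 + 9.7% × (2,670.00 − 2,000.00) = 140.00 + 9.7% × 670.00 = 204.99
Supplemental (24.9% flat on bonus): 24.9% × 12,500.00 = 3,112.50
Total provincial income tax: 204.99 + 3,112.50 = 3,317.49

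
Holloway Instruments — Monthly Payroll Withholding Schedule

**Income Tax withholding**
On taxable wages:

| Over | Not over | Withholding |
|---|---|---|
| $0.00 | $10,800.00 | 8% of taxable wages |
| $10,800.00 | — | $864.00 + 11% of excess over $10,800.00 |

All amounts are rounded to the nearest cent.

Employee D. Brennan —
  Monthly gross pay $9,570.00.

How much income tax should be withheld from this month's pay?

$765.60

Income Tax: taxable = $9,570.00
  8% × $9,570.00 = $765.60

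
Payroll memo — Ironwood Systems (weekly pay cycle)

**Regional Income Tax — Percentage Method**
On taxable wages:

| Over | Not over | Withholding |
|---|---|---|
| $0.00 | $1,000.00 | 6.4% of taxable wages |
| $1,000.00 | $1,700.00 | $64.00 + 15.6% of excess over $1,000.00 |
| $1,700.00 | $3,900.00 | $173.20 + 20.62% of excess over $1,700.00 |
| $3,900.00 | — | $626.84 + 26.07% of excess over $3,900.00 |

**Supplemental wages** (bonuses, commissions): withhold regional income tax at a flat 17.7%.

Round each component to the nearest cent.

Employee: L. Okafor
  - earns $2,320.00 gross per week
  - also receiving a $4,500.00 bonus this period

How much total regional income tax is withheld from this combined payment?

$1,097.54

Regional Income Tax: taxable = $2,320.00
  $173.20 + 20.62% × ($2,320.00 − $1,700.00) = $173.20 + 20.62% × $620.00 = $301.04
Supplemental (17.7% flat on bonus): 17.7% × $4,500.00 = $796.50
Total regional income tax: $301.04 + $796.50 = $1,097.54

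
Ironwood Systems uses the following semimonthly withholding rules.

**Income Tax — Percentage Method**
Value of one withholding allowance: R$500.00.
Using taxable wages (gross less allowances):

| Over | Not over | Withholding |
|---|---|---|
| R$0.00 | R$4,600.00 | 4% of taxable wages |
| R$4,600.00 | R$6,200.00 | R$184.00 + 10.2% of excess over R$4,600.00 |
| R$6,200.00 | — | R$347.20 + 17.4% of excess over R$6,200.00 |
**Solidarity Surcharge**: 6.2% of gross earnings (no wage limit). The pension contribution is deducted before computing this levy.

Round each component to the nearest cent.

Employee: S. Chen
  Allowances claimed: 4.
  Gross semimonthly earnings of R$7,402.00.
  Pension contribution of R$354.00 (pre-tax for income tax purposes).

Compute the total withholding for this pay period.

R$666.68

Income Tax: taxable = R$7,402.00 − R$354.00 − 4×R$500.00 = R$5,048.00
  R$184.00 + 10.2% × (R$5,048.00 − R$4,600.00) = R$184.00 + 10.2% × R$448.00 = R$229.70
Solidarity Surcharge: 6.2% × R$7,048.00 = R$436.98
Total: R$229.70 + R$436.98 = R$666.68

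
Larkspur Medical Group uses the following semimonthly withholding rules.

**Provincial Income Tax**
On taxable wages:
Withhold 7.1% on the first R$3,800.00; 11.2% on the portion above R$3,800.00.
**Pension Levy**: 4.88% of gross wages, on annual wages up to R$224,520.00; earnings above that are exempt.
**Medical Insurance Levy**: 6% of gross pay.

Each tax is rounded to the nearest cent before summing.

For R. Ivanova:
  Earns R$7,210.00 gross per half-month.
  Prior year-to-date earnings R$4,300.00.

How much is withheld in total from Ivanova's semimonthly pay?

Provincial Income Tax: taxable = R$7,210.00
  R$269.80 + 11.2% × (R$7,210.00 − R$3,800.00) = R$269.80 + 11.2% × R$3,410.00 = R$651.72
Pension Levy: 4.88% × R$7,210.00 = R$351.85
Medical Insurance Levy: 6% × R$7,210.00 = R$432.60
Total: R$651.72 + R$351.85 + R$432.60 = R$1,436.17

R$1,436.17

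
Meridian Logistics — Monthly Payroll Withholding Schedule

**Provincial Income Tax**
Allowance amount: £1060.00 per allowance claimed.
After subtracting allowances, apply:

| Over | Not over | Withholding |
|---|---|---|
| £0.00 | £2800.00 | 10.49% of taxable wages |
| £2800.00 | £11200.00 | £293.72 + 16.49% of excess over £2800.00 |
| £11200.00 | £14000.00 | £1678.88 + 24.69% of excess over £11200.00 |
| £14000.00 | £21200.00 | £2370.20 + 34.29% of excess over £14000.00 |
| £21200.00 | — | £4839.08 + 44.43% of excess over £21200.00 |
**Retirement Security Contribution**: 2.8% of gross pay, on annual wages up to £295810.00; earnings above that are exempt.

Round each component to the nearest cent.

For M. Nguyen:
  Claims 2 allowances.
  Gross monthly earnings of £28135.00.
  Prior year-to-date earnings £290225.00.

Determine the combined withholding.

£7134.76

Provincial Income Tax: taxable = £28135.00 − 2×£1060.00 = £26015.00
  £4839.08 + 44.43% × (£26015.00 − £21200.00) = £4839.08 + 44.43% × £4815.00 = £6978.38
Retirement Security Contribution: cap £295810.00 − YTD £290225.00 = £5585.00 subject; 2.8% × £5585.00 = £156.38
Total: £6978.38 + £156.38 = £7134.76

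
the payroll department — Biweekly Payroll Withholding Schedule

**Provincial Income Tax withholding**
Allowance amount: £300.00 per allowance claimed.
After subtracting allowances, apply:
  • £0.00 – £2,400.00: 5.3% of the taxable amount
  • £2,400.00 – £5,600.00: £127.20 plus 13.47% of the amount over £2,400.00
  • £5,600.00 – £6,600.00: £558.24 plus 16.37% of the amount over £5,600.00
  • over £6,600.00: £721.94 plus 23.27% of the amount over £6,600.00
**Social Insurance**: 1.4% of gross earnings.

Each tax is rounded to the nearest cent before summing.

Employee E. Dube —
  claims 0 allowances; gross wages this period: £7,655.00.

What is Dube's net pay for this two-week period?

Provincial Income Tax: taxable = £7,655.00
  £721.94 + 23.27% × (£7,655.00 − £6,600.00) = £721.94 + 23.27% × £1,055.00 = £967.44
Social Insurance: 1.4% × £7,655.00 = £107.17
Total withheld: £967.44 + £107.17 = £1,074.61
Net pay: £7,655.00 − £1,074.61 = £6,580.39

£6,580.39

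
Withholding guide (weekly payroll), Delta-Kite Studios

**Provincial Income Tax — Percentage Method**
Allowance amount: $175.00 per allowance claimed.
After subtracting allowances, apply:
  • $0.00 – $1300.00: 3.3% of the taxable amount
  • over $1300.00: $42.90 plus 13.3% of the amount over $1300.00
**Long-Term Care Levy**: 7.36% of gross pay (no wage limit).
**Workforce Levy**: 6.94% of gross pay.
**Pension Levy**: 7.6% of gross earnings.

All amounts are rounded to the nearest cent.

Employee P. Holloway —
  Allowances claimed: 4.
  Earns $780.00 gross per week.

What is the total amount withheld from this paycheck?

Provincial Income Tax: taxable = $780.00 − 4×$175.00 = $80.00
  3.3% × $80.00 = $2.64
Long-Term Care Levy: 7.36% × $780.00 = $57.41
Workforce Levy: 6.94% × $780.00 = $54.13
Pension Levy: 7.6% × $780.00 = $59.28
Total: $2.64 + $57.41 + $54.13 + $59.28 = $173.46

$173.46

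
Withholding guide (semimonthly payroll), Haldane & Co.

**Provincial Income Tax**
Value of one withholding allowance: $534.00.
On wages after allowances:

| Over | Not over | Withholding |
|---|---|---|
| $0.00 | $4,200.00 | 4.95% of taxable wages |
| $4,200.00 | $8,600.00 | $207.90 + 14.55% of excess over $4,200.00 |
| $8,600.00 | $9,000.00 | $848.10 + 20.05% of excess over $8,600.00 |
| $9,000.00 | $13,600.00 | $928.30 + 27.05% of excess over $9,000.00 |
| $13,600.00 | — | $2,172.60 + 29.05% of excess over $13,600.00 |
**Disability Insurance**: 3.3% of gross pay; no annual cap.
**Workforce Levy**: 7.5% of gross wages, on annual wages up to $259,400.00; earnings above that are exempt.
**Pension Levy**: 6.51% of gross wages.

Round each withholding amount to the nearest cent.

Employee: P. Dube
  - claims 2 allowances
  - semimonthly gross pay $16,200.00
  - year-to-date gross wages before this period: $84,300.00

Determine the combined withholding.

Provincial Income Tax: taxable = $16,200.00 − 2×$534.00 = $15,132.00
  $2,172.60 + 29.05% × ($15,132.00 − $13,600.00) = $2,172.60 + 29.05% × $1,532.00 = $2,617.65
Disability Insurance: 3.3% × $16,200.00 = $534.60
Workforce Levy: 7.5% × $16,200.00 = $1,215.00
Pension Levy: 6.51% × $16,200.00 = $1,054.62
Total: $2,617.65 + $534.60 + $1,215.00 + $1,054.62 = $5,421.87

$5,421.87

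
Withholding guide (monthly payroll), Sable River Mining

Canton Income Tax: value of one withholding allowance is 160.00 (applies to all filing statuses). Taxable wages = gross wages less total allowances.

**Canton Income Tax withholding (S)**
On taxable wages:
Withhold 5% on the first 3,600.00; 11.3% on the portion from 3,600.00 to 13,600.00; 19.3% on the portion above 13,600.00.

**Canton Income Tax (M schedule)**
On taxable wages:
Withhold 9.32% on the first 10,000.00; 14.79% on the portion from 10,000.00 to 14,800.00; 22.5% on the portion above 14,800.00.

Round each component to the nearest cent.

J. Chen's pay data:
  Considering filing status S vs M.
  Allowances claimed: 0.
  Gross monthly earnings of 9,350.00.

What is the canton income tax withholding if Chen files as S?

Canton Income Tax (S): taxable = 9,350.00
  180.00 + 11.3% × (9,350.00 − 3,600.00) = 180.00 + 11.3% × 5,750.00 = 829.75

829.75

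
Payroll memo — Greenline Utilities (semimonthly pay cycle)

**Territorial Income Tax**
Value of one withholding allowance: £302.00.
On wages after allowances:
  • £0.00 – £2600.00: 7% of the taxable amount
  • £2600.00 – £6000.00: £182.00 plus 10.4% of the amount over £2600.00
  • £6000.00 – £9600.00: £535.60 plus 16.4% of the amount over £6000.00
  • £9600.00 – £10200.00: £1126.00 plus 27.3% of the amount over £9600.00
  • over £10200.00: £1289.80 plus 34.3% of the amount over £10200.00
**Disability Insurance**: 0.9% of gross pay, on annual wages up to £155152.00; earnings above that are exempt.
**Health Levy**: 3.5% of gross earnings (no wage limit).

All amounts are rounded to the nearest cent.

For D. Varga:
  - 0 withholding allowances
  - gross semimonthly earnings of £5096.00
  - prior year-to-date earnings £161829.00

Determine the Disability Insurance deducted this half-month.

£0.00

Disability Insurance: YTD £161829.00 ≥ cap £155152.00 → £0.00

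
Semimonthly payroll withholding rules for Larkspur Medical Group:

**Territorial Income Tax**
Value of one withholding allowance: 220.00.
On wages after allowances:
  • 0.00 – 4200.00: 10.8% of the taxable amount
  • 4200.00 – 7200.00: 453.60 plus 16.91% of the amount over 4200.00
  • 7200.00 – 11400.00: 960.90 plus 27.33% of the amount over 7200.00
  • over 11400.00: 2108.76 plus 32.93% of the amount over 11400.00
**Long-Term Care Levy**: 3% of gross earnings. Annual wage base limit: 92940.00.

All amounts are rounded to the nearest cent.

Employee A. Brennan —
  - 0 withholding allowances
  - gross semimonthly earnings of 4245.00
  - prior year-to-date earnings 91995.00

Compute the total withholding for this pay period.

Territorial Income Tax: taxable = 4245.00
  453.60 + 16.91% × (4245.00 − 4200.00) = 453.60 + 16.91% × 45.00 = 461.21
Long-Term Care Levy: cap 92940.00 − YTD 91995.00 = 945.00 subject; 3% × 945.00 = 28.35
Total: 461.21 + 28.35 = 489.56

489.56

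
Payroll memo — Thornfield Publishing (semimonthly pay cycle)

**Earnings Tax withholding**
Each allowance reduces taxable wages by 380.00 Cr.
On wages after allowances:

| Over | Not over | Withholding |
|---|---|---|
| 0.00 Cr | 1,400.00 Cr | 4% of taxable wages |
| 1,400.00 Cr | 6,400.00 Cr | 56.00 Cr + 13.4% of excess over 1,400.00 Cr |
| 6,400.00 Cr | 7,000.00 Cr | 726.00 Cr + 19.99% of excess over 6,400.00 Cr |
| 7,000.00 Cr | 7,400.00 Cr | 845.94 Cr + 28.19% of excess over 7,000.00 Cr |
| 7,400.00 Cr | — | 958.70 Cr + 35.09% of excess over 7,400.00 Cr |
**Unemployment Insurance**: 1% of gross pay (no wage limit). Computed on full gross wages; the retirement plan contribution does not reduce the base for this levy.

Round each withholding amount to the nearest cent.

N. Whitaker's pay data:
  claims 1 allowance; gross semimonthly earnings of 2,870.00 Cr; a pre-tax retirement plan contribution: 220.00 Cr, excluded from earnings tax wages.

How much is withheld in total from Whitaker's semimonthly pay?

201.28 Cr

Earnings Tax: taxable = 2,870.00 Cr − 220.00 Cr − 1×380.00 Cr = 2,270.00 Cr
  56.00 Cr + 13.4% × (2,270.00 Cr − 1,400.00 Cr) = 56.00 Cr + 13.4% × 870.00 Cr = 172.58 Cr
Unemployment Insurance: 1% × 2,870.00 Cr = 28.70 Cr
Total: 172.58 Cr + 28.70 Cr = 201.28 Cr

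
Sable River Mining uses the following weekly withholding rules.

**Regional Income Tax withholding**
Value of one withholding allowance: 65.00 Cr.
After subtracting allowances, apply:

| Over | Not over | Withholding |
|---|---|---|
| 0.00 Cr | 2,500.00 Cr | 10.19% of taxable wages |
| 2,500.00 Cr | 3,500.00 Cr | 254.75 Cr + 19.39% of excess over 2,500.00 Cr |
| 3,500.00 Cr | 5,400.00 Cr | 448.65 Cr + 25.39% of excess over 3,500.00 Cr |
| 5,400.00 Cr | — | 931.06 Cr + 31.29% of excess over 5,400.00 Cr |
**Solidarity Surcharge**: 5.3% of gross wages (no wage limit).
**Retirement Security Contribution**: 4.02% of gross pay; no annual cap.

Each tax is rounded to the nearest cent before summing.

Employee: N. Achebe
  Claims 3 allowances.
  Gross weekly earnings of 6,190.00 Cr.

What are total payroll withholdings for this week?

Regional Income Tax: taxable = 6,190.00 Cr − 3×65.00 Cr = 5,995.00 Cr
  931.06 Cr + 31.29% × (5,995.00 Cr − 5,400.00 Cr) = 931.06 Cr + 31.29% × 595.00 Cr = 1,117.24 Cr
Solidarity Surcharge: 5.3% × 6,190.00 Cr = 328.07 Cr
Retirement Security Contribution: 4.02% × 6,190.00 Cr = 248.84 Cr
Total: 1,117.24 Cr + 328.07 Cr + 248.84 Cr = 1,694.15 Cr

1,694.15 Cr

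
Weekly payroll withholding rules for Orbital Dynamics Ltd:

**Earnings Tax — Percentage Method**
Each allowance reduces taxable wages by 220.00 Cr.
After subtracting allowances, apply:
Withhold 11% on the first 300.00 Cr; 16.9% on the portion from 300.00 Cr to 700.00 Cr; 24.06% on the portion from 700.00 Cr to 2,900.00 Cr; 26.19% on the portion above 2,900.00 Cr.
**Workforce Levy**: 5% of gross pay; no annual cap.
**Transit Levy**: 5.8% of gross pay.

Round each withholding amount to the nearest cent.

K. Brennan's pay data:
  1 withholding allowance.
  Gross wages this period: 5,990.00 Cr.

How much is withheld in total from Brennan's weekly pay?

Earnings Tax: taxable = 5,990.00 Cr − 1×220.00 Cr = 5,770.00 Cr
  629.92 Cr + 26.19% × (5,770.00 Cr − 2,900.00 Cr) = 629.92 Cr + 26.19% × 2,870.00 Cr = 1,381.57 Cr
Workforce Levy: 5% × 5,990.00 Cr = 299.50 Cr
Transit Levy: 5.8% × 5,990.00 Cr = 347.42 Cr
Total: 1,381.57 Cr + 299.50 Cr + 347.42 Cr = 2,028.49 Cr

2,028.49 Cr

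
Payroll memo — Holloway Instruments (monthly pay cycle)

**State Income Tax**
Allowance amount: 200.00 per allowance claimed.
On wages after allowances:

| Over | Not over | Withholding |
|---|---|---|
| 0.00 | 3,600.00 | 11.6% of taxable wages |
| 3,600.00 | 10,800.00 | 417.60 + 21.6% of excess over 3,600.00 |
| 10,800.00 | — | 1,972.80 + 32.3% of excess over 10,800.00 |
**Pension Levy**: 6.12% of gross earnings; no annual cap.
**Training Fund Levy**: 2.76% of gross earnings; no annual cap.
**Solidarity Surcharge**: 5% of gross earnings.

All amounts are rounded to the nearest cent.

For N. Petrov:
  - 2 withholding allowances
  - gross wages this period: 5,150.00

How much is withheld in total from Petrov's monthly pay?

1,380.82

State Income Tax: taxable = 5,150.00 − 2×200.00 = 4,750.00
  417.60 + 21.6% × (4,750.00 − 3,600.00) = 417.60 + 21.6% × 1,150.00 = 666.00
Pension Levy: 6.12% × 5,150.00 = 315.18
Training Fund Levy: 2.76% × 5,150.00 = 142.14
Solidarity Surcharge: 5% × 5,150.00 = 257.50
Total: 666.00 + 315.18 + 142.14 + 257.50 = 1,380.82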